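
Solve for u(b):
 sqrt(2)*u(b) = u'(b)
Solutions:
 u(b) = C1*exp(sqrt(2)*b)


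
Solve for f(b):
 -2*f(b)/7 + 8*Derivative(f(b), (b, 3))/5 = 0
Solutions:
 f(b) = C3*exp(490^(1/3)*b/14) + (C1*sin(sqrt(3)*490^(1/3)*b/28) + C2*cos(sqrt(3)*490^(1/3)*b/28))*exp(-490^(1/3)*b/28)


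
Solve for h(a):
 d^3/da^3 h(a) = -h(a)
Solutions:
 h(a) = C3*exp(-a) + (C1*sin(sqrt(3)*a/2) + C2*cos(sqrt(3)*a/2))*exp(a/2)


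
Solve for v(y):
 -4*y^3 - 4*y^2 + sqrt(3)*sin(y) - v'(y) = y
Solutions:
 v(y) = C1 - y^4 - 4*y^3/3 - y^2/2 - sqrt(3)*cos(y)


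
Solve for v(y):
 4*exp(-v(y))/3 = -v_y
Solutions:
 v(y) = log(C1 - 4*y/3)


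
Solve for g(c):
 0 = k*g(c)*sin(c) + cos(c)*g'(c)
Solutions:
 g(c) = C1*exp(k*log(cos(c)))


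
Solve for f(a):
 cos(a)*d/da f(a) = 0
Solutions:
 f(a) = C1


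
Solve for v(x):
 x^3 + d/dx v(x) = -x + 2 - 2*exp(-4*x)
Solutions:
 v(x) = C1 - x^4/4 - x^2/2 + 2*x + exp(-4*x)/2


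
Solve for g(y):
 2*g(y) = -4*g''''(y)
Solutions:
 g(y) = (C1*sin(2^(1/4)*y/2) + C2*cos(2^(1/4)*y/2))*exp(-2^(1/4)*y/2) + (C3*sin(2^(1/4)*y/2) + C4*cos(2^(1/4)*y/2))*exp(2^(1/4)*y/2)


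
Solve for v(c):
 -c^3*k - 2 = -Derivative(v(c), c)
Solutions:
 v(c) = C1 + c^4*k/4 + 2*c


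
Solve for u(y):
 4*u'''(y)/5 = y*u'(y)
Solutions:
 u(y) = C1 + Integral(C2*airyai(10^(1/3)*y/2) + C3*airybi(10^(1/3)*y/2), y)


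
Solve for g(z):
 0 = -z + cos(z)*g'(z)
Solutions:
 g(z) = C1 + Integral(z/cos(z), z)


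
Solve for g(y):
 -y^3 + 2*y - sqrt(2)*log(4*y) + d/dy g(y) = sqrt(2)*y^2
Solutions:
 g(y) = C1 + y^4/4 + sqrt(2)*y^3/3 - y^2 + sqrt(2)*y*log(y) - sqrt(2)*y + 2*sqrt(2)*y*log(2)


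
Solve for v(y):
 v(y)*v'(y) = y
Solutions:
 v(y) = -sqrt(C1 + y^2)
 v(y) = sqrt(C1 + y^2)


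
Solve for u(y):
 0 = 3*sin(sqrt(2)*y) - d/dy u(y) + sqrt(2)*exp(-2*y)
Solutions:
 u(y) = C1 - 3*sqrt(2)*cos(sqrt(2)*y)/2 - sqrt(2)*exp(-2*y)/2


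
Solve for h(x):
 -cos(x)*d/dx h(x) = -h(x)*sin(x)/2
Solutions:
 h(x) = C1/sqrt(cos(x))


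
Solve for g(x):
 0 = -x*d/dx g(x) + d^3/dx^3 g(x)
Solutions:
 g(x) = C1 + Integral(C2*airyai(x) + C3*airybi(x), x)


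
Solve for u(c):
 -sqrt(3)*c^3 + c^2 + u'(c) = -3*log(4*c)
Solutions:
 u(c) = C1 + sqrt(3)*c^4/4 - c^3/3 - 3*c*log(c) - c*log(64) + 3*c


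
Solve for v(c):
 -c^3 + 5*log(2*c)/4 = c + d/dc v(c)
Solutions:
 v(c) = C1 - c^4/4 - c^2/2 + 5*c*log(c)/4 - 5*c/4 + 5*c*log(2)/4


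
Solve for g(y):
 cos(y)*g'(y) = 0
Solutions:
 g(y) = C1


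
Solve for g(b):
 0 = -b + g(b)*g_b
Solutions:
 g(b) = -sqrt(C1 + b^2)
 g(b) = sqrt(C1 + b^2)


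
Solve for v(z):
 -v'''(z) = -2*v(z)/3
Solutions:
 v(z) = C3*exp(2^(1/3)*3^(2/3)*z/3) + (C1*sin(2^(1/3)*3^(1/6)*z/2) + C2*cos(2^(1/3)*3^(1/6)*z/2))*exp(-2^(1/3)*3^(2/3)*z/6)


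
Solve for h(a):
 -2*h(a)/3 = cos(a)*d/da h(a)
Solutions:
 h(a) = C1*(sin(a) - 1)^(1/3)/(sin(a) + 1)^(1/3)


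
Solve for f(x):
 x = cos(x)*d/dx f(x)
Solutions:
 f(x) = C1 + Integral(x/cos(x), x)


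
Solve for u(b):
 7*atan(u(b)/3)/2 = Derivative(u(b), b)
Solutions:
 Integral(1/atan(_y/3), (_y, u(b))) = C1 + 7*b/2


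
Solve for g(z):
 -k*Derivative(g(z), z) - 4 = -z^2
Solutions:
 g(z) = C1 + z^3/(3*k) - 4*z/k


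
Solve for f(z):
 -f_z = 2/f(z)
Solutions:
 f(z) = -sqrt(C1 - 4*z)
 f(z) = sqrt(C1 - 4*z)


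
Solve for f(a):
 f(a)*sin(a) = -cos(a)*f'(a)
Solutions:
 f(a) = C1*cos(a)


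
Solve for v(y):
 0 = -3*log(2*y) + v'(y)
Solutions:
 v(y) = C1 + 3*y*log(y) - 3*y + y*log(8)


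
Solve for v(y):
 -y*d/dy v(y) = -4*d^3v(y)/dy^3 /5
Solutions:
 v(y) = C1 + Integral(C2*airyai(10^(1/3)*y/2) + C3*airybi(10^(1/3)*y/2), y)


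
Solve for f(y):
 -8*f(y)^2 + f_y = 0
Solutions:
 f(y) = -1/(C1 + 8*y)


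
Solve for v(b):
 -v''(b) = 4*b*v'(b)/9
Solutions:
 v(b) = C1 + C2*erf(sqrt(2)*b/3)


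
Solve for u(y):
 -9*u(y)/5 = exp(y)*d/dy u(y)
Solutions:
 u(y) = C1*exp(9*exp(-y)/5)


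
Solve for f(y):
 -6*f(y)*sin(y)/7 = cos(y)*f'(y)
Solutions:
 f(y) = C1*cos(y)^(6/7)


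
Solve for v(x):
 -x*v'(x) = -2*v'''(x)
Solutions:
 v(x) = C1 + Integral(C2*airyai(2^(2/3)*x/2) + C3*airybi(2^(2/3)*x/2), x)


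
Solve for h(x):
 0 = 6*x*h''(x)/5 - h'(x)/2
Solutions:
 h(x) = C1 + C2*x^(17/12)


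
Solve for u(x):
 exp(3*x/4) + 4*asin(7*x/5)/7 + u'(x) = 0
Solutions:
 u(x) = C1 - 4*x*asin(7*x/5)/7 - 4*sqrt(25 - 49*x^2)/49 - 4*exp(3*x/4)/3


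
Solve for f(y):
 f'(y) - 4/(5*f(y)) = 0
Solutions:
 f(y) = -sqrt(C1 + 40*y)/5
 f(y) = sqrt(C1 + 40*y)/5


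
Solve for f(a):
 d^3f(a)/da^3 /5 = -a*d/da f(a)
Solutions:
 f(a) = C1 + Integral(C2*airyai(-5^(1/3)*a) + C3*airybi(-5^(1/3)*a), a)


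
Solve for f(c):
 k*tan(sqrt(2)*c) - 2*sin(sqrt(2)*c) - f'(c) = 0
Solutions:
 f(c) = C1 - sqrt(2)*k*log(cos(sqrt(2)*c))/2 + sqrt(2)*cos(sqrt(2)*c)


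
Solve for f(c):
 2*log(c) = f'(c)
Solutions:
 f(c) = C1 + 2*c*log(c) - 2*c


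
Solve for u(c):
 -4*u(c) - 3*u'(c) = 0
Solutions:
 u(c) = C1*exp(-4*c/3)


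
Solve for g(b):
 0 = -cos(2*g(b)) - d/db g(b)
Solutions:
 g(b) = -asin((C1 + exp(4*b))/(C1 - exp(4*b)))/2 + pi/2
 g(b) = asin((C1 + exp(4*b))/(C1 - exp(4*b)))/2


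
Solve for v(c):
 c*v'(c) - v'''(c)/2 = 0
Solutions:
 v(c) = C1 + Integral(C2*airyai(2^(1/3)*c) + C3*airybi(2^(1/3)*c), c)


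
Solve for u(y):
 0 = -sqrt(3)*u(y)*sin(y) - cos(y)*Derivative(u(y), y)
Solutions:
 u(y) = C1*cos(y)^(sqrt(3))


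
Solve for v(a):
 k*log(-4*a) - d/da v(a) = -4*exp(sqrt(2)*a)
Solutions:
 v(a) = C1 + a*k*log(-a) + a*k*(-1 + 2*log(2)) + 2*sqrt(2)*exp(sqrt(2)*a)


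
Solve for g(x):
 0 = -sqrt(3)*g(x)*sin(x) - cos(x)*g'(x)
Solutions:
 g(x) = C1*cos(x)^(sqrt(3))


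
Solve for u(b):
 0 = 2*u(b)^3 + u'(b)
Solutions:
 u(b) = -sqrt(2)*sqrt(-1/(C1 - 2*b))/2
 u(b) = sqrt(2)*sqrt(-1/(C1 - 2*b))/2


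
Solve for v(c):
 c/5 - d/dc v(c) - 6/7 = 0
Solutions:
 v(c) = C1 + c^2/10 - 6*c/7


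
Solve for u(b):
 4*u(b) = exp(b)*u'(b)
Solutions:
 u(b) = C1*exp(-4*exp(-b))


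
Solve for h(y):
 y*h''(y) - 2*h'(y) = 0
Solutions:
 h(y) = C1 + C2*y^3


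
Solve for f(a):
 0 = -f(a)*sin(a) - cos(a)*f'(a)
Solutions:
 f(a) = C1*cos(a)


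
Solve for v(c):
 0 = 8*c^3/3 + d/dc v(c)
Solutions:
 v(c) = C1 - 2*c^4/3


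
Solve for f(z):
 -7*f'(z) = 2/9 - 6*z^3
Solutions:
 f(z) = C1 + 3*z^4/14 - 2*z/63


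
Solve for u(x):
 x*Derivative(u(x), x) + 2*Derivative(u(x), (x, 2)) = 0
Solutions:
 u(x) = C1 + C2*erf(x/2)


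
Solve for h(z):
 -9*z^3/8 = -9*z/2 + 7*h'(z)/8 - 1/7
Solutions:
 h(z) = C1 - 9*z^4/28 + 18*z^2/7 + 8*z/49


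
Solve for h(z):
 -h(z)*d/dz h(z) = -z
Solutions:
 h(z) = -sqrt(C1 + z^2)
 h(z) = sqrt(C1 + z^2)


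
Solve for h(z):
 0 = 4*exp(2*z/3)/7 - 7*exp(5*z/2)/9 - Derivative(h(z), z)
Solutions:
 h(z) = C1 + 6*exp(2*z/3)/7 - 14*exp(5*z/2)/45


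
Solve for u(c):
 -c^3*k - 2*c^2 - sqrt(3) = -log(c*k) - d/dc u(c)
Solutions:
 u(c) = C1 + c^4*k/4 + 2*c^3/3 - c*log(c*k) + c*(1 + sqrt(3))


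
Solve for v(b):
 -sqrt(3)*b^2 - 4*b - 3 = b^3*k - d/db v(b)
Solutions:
 v(b) = C1 + b^4*k/4 + sqrt(3)*b^3/3 + 2*b^2 + 3*b


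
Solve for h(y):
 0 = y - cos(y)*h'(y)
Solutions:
 h(y) = C1 + Integral(y/cos(y), y)


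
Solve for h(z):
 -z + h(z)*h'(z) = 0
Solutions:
 h(z) = -sqrt(C1 + z^2)
 h(z) = sqrt(C1 + z^2)


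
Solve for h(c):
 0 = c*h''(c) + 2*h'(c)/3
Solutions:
 h(c) = C1 + C2*c^(1/3)


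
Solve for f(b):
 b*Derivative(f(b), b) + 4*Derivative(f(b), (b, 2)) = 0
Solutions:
 f(b) = C1 + C2*erf(sqrt(2)*b/4)


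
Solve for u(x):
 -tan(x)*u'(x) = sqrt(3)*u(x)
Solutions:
 u(x) = C1/sin(x)^(sqrt(3))


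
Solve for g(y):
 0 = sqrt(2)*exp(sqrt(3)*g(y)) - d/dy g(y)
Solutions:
 g(y) = sqrt(3)*(2*log(-1/(C1 + sqrt(2)*y)) - log(3))/6


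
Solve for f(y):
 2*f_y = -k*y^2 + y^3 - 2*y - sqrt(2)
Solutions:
 f(y) = C1 - k*y^3/6 + y^4/8 - y^2/2 - sqrt(2)*y/2


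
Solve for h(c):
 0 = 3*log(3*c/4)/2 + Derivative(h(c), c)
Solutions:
 h(c) = C1 - 3*c*log(c)/2 - 3*c*log(3)/2 + 3*c/2 + 3*c*log(2)


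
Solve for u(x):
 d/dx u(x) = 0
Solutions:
 u(x) = C1


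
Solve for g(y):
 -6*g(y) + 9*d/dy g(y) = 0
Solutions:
 g(y) = C1*exp(2*y/3)


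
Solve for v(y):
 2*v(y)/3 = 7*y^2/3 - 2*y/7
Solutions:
 v(y) = y*(49*y - 6)/14


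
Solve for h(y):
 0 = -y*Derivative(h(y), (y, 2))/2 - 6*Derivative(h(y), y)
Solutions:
 h(y) = C1 + C2/y^11


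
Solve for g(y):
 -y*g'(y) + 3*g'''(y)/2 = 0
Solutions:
 g(y) = C1 + Integral(C2*airyai(2^(1/3)*3^(2/3)*y/3) + C3*airybi(2^(1/3)*3^(2/3)*y/3), y)


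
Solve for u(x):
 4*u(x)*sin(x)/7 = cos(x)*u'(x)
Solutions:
 u(x) = C1/cos(x)^(4/7)


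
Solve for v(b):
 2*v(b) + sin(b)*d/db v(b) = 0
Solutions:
 v(b) = C1*(cos(b) + 1)/(cos(b) - 1)


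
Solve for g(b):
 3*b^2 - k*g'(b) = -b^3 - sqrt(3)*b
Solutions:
 g(b) = C1 + b^4/(4*k) + b^3/k + sqrt(3)*b^2/(2*k)


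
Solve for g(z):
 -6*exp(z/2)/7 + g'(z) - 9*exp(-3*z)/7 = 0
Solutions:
 g(z) = C1 + 12*exp(z/2)/7 - 3*exp(-3*z)/7


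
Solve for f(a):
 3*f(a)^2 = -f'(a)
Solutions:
 f(a) = 1/(C1 + 3*a)


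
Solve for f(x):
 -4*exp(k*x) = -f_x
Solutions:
 f(x) = C1 + 4*exp(k*x)/k


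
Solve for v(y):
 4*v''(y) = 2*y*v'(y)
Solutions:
 v(y) = C1 + C2*erfi(y/2)


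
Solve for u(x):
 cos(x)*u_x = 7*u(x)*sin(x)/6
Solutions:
 u(x) = C1/cos(x)^(7/6)


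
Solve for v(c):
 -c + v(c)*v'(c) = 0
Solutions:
 v(c) = -sqrt(C1 + c^2)
 v(c) = sqrt(C1 + c^2)


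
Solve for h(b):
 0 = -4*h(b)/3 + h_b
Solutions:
 h(b) = C1*exp(4*b/3)


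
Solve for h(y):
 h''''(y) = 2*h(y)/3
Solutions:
 h(y) = C1*exp(-2^(1/4)*3^(3/4)*y/3) + C2*exp(2^(1/4)*3^(3/4)*y/3) + C3*sin(2^(1/4)*3^(3/4)*y/3) + C4*cos(2^(1/4)*3^(3/4)*y/3)


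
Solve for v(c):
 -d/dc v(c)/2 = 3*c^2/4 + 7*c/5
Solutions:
 v(c) = C1 - c^3/2 - 7*c^2/5


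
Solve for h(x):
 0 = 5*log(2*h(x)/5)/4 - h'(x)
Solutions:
 -4*Integral(1/(log(_y) - log(5) + log(2)), (_y, h(x)))/5 = C1 - x


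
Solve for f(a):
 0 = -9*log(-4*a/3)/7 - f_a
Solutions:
 f(a) = C1 - 9*a*log(-a)/7 + 9*a*(-2*log(2) + 1 + log(3))/7


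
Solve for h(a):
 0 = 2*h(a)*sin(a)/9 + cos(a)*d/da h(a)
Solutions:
 h(a) = C1*cos(a)^(2/9)


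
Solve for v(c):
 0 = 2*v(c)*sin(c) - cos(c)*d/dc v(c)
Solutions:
 v(c) = C1/cos(c)^2


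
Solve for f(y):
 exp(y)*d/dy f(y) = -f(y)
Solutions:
 f(y) = C1*exp(exp(-y))


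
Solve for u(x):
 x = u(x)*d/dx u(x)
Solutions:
 u(x) = -sqrt(C1 + x^2)
 u(x) = sqrt(C1 + x^2)


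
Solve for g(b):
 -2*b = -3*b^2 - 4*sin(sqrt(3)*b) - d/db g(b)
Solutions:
 g(b) = C1 - b^3 + b^2 + 4*sqrt(3)*cos(sqrt(3)*b)/3


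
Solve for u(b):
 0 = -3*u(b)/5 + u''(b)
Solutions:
 u(b) = C1*exp(-sqrt(15)*b/5) + C2*exp(sqrt(15)*b/5)


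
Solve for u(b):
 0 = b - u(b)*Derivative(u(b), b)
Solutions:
 u(b) = -sqrt(C1 + b^2)
 u(b) = sqrt(C1 + b^2)


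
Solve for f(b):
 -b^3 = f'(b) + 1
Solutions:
 f(b) = C1 - b^4/4 - b


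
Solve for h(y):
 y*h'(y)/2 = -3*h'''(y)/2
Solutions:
 h(y) = C1 + Integral(C2*airyai(-3^(2/3)*y/3) + C3*airybi(-3^(2/3)*y/3), y)


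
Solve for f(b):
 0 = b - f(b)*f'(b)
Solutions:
 f(b) = -sqrt(C1 + b^2)
 f(b) = sqrt(C1 + b^2)


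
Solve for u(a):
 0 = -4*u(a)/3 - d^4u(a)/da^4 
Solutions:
 u(a) = (C1*sin(3^(3/4)*a/3) + C2*cos(3^(3/4)*a/3))*exp(-3^(3/4)*a/3) + (C3*sin(3^(3/4)*a/3) + C4*cos(3^(3/4)*a/3))*exp(3^(3/4)*a/3)


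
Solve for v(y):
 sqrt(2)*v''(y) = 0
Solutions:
 v(y) = C1 + C2*y


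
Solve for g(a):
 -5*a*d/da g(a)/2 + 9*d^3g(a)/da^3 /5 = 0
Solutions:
 g(a) = C1 + Integral(C2*airyai(12^(1/3)*5^(2/3)*a/6) + C3*airybi(12^(1/3)*5^(2/3)*a/6), a)


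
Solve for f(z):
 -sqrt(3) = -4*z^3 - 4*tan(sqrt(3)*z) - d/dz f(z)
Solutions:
 f(z) = C1 - z^4 + sqrt(3)*z + 4*sqrt(3)*log(cos(sqrt(3)*z))/3


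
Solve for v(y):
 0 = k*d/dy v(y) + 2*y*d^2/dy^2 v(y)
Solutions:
 v(y) = C1 + y^(1 - re(k)/2)*(C2*sin(log(y)*Abs(im(k))/2) + C3*cos(log(y)*im(k)/2))


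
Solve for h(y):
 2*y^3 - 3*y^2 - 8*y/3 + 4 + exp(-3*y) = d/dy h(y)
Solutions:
 h(y) = C1 + y^4/2 - y^3 - 4*y^2/3 + 4*y - exp(-3*y)/3


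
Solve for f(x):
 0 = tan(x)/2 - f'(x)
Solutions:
 f(x) = C1 - log(cos(x))/2


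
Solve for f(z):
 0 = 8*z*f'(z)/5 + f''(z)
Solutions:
 f(z) = C1 + C2*erf(2*sqrt(5)*z/5)


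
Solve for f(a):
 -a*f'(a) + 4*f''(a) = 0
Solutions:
 f(a) = C1 + C2*erfi(sqrt(2)*a/4)


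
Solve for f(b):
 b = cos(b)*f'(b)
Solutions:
 f(b) = C1 + Integral(b/cos(b), b)


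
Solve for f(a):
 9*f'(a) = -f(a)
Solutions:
 f(a) = C1*exp(-a/9)


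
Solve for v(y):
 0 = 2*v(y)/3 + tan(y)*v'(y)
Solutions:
 v(y) = C1/sin(y)^(2/3)


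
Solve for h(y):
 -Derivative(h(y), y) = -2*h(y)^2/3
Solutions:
 h(y) = -3/(C1 + 2*y)


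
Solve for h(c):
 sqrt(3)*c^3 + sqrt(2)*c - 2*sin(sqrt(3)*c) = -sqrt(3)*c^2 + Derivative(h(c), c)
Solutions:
 h(c) = C1 + sqrt(3)*c^4/4 + sqrt(3)*c^3/3 + sqrt(2)*c^2/2 + 2*sqrt(3)*cos(sqrt(3)*c)/3


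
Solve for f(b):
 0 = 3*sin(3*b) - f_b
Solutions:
 f(b) = C1 - cos(3*b)


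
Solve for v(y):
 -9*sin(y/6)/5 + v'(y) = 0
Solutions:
 v(y) = C1 - 54*cos(y/6)/5


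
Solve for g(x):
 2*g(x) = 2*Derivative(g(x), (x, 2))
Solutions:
 g(x) = C1*exp(-x) + C2*exp(x)


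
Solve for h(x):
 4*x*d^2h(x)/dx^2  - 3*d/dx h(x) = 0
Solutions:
 h(x) = C1 + C2*x^(7/4)


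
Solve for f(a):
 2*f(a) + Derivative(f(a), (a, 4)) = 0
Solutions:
 f(a) = (C1*sin(2^(3/4)*a/2) + C2*cos(2^(3/4)*a/2))*exp(-2^(3/4)*a/2) + (C3*sin(2^(3/4)*a/2) + C4*cos(2^(3/4)*a/2))*exp(2^(3/4)*a/2)


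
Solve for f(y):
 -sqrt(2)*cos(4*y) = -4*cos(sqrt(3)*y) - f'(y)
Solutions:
 f(y) = C1 + sqrt(2)*sin(4*y)/4 - 4*sqrt(3)*sin(sqrt(3)*y)/3


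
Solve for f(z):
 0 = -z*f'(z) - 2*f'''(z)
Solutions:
 f(z) = C1 + Integral(C2*airyai(-2^(2/3)*z/2) + C3*airybi(-2^(2/3)*z/2), z)


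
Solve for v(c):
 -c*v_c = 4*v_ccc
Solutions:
 v(c) = C1 + Integral(C2*airyai(-2^(1/3)*c/2) + C3*airybi(-2^(1/3)*c/2), c)


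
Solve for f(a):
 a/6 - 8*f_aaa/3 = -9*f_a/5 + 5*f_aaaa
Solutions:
 f(a) = C1 + C2*exp(-a*(128*2^(1/3)/(81*sqrt(153785) + 31781)^(1/3) + 32 + 2^(2/3)*(81*sqrt(153785) + 31781)^(1/3))/180)*sin(2^(1/3)*sqrt(3)*a*(-2^(1/3)*(81*sqrt(153785) + 31781)^(1/3) + 128/(81*sqrt(153785) + 31781)^(1/3))/180) + C3*exp(-a*(128*2^(1/3)/(81*sqrt(153785) + 31781)^(1/3) + 32 + 2^(2/3)*(81*sqrt(153785) + 31781)^(1/3))/180)*cos(2^(1/3)*sqrt(3)*a*(-2^(1/3)*(81*sqrt(153785) + 31781)^(1/3) + 128/(81*sqrt(153785) + 31781)^(1/3))/180) + C4*exp(a*(-16 + 128*2^(1/3)/(81*sqrt(153785) + 31781)^(1/3) + 2^(2/3)*(81*sqrt(153785) + 31781)^(1/3))/90) - 5*a^2/108


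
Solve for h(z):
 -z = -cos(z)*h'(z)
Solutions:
 h(z) = C1 + Integral(z/cos(z), z)


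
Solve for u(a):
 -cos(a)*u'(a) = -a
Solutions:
 u(a) = C1 + Integral(a/cos(a), a)


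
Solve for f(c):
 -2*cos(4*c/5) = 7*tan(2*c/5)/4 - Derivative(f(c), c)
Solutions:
 f(c) = C1 - 35*log(cos(2*c/5))/8 + 5*sin(4*c/5)/2


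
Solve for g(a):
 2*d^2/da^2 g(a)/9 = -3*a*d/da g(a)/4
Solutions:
 g(a) = C1 + C2*erf(3*sqrt(3)*a/4)


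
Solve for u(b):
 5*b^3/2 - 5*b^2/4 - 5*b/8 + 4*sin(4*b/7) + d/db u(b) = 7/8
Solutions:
 u(b) = C1 - 5*b^4/8 + 5*b^3/12 + 5*b^2/16 + 7*b/8 + 7*cos(4*b/7)


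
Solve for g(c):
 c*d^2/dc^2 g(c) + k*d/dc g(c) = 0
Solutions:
 g(c) = C1 + c^(1 - re(k))*(C2*sin(log(c)*Abs(im(k))) + C3*cos(log(c)*im(k)))


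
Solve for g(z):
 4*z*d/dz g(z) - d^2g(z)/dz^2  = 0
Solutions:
 g(z) = C1 + C2*erfi(sqrt(2)*z)


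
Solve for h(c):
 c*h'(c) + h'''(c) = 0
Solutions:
 h(c) = C1 + Integral(C2*airyai(-c) + C3*airybi(-c), c)


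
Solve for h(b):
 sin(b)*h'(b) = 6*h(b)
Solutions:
 h(b) = C1*(cos(b)^3 - 3*cos(b)^2 + 3*cos(b) - 1)/(cos(b)^3 + 3*cos(b)^2 + 3*cos(b) + 1)


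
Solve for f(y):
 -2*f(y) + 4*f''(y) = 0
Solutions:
 f(y) = C1*exp(-sqrt(2)*y/2) + C2*exp(sqrt(2)*y/2)


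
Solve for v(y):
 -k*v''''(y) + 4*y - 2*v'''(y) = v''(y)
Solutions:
 v(y) = C1 + C2*y + C3*exp(y*(sqrt(1 - k) - 1)/k) + C4*exp(-y*(sqrt(1 - k) + 1)/k) + 2*y^3/3 - 4*y^2


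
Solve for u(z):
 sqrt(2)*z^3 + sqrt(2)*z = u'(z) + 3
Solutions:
 u(z) = C1 + sqrt(2)*z^4/4 + sqrt(2)*z^2/2 - 3*z


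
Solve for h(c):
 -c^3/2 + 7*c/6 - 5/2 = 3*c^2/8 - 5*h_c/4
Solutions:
 h(c) = C1 + c^4/10 + c^3/10 - 7*c^2/15 + 2*c


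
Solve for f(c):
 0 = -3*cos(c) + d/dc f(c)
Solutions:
 f(c) = C1 + 3*sin(c)


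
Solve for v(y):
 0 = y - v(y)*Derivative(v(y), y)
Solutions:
 v(y) = -sqrt(C1 + y^2)
 v(y) = sqrt(C1 + y^2)


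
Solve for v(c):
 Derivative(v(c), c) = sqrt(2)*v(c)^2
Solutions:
 v(c) = -1/(C1 + sqrt(2)*c)


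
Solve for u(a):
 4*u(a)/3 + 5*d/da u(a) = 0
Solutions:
 u(a) = C1*exp(-4*a/15)


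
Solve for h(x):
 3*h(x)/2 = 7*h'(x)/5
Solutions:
 h(x) = C1*exp(15*x/14)


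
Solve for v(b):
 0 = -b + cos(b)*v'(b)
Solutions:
 v(b) = C1 + Integral(b/cos(b), b)


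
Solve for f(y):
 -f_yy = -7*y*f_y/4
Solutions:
 f(y) = C1 + C2*erfi(sqrt(14)*y/4)


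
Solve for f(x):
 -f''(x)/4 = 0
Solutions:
 f(x) = C1 + C2*x


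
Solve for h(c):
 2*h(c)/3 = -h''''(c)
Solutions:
 h(c) = (C1*sin(6^(3/4)*c/6) + C2*cos(6^(3/4)*c/6))*exp(-6^(3/4)*c/6) + (C3*sin(6^(3/4)*c/6) + C4*cos(6^(3/4)*c/6))*exp(6^(3/4)*c/6)


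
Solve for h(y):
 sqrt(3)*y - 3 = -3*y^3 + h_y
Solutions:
 h(y) = C1 + 3*y^4/4 + sqrt(3)*y^2/2 - 3*y


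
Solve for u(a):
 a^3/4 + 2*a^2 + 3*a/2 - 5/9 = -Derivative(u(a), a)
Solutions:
 u(a) = C1 - a^4/16 - 2*a^3/3 - 3*a^2/4 + 5*a/9


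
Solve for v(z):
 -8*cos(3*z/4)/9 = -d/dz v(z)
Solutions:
 v(z) = C1 + 32*sin(3*z/4)/27


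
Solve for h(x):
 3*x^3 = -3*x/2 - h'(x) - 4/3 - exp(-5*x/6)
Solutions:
 h(x) = C1 - 3*x^4/4 - 3*x^2/4 - 4*x/3 + 6*exp(-5*x/6)/5


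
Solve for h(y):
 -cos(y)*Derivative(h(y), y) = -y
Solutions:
 h(y) = C1 + Integral(y/cos(y), y)


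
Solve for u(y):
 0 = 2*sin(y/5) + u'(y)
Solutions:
 u(y) = C1 + 10*cos(y/5)


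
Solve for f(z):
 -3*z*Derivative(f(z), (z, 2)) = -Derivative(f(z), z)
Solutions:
 f(z) = C1 + C2*z^(4/3)


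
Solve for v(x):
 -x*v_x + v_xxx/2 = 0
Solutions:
 v(x) = C1 + Integral(C2*airyai(2^(1/3)*x) + C3*airybi(2^(1/3)*x), x)


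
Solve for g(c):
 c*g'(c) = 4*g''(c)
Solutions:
 g(c) = C1 + C2*erfi(sqrt(2)*c/4)


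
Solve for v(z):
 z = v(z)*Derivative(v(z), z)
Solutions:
 v(z) = -sqrt(C1 + z^2)
 v(z) = sqrt(C1 + z^2)


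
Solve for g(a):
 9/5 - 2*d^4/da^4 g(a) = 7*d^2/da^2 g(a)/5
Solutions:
 g(a) = C1 + C2*a + C3*sin(sqrt(70)*a/10) + C4*cos(sqrt(70)*a/10) + 9*a^2/14


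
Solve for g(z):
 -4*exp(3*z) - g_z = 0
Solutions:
 g(z) = C1 - 4*exp(3*z)/3


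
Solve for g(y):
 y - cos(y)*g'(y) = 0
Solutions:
 g(y) = C1 + Integral(y/cos(y), y)


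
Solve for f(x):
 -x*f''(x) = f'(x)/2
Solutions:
 f(x) = C1 + C2*sqrt(x)


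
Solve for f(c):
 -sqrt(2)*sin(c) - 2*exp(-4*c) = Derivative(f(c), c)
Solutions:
 f(c) = C1 + sqrt(2)*cos(c) + exp(-4*c)/2


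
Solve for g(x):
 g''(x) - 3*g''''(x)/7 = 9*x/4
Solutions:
 g(x) = C1 + C2*x + C3*exp(-sqrt(21)*x/3) + C4*exp(sqrt(21)*x/3) + 3*x^3/8


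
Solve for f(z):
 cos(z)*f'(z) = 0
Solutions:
 f(z) = C1


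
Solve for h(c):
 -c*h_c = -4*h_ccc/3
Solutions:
 h(c) = C1 + Integral(C2*airyai(6^(1/3)*c/2) + C3*airybi(6^(1/3)*c/2), c)


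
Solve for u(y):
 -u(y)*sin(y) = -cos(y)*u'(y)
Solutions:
 u(y) = C1/cos(y)


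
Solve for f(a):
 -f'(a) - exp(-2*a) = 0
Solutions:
 f(a) = C1 + exp(-2*a)/2


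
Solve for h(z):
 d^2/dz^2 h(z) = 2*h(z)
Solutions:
 h(z) = C1*exp(-sqrt(2)*z) + C2*exp(sqrt(2)*z)


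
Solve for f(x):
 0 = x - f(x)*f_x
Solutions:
 f(x) = -sqrt(C1 + x^2)
 f(x) = sqrt(C1 + x^2)


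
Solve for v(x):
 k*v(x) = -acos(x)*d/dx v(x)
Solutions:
 v(x) = C1*exp(-k*Integral(1/acos(x), x))


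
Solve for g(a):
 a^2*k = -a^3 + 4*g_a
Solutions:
 g(a) = C1 + a^4/16 + a^3*k/12


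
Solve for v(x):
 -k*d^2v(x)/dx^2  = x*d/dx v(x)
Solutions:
 v(x) = C1 + C2*sqrt(k)*erf(sqrt(2)*x*sqrt(1/k)/2)


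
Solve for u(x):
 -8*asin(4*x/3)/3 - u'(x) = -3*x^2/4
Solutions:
 u(x) = C1 + x^3/4 - 8*x*asin(4*x/3)/3 - 2*sqrt(9 - 16*x^2)/3


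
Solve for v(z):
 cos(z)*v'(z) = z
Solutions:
 v(z) = C1 + Integral(z/cos(z), z)


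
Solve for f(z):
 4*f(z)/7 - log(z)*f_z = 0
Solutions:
 f(z) = C1*exp(4*li(z)/7)


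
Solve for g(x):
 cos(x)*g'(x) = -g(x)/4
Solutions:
 g(x) = C1*(sin(x) - 1)^(1/8)/(sin(x) + 1)^(1/8)


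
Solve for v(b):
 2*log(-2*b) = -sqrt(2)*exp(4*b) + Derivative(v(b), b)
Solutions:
 v(b) = C1 + 2*b*log(-b) + 2*b*(-1 + log(2)) + sqrt(2)*exp(4*b)/4


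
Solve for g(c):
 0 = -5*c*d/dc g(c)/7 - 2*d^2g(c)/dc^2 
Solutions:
 g(c) = C1 + C2*erf(sqrt(35)*c/14)


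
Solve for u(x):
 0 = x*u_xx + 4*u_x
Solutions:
 u(x) = C1 + C2/x^3


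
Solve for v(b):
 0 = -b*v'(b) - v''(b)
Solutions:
 v(b) = C1 + C2*erf(sqrt(2)*b/2)


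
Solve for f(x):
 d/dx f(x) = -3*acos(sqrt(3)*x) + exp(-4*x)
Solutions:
 f(x) = C1 - 3*x*acos(sqrt(3)*x) + sqrt(3)*sqrt(1 - 3*x^2) - exp(-4*x)/4


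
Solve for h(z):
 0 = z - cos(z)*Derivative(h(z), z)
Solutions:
 h(z) = C1 + Integral(z/cos(z), z)


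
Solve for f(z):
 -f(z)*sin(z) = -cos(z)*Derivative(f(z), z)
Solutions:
 f(z) = C1/cos(z)


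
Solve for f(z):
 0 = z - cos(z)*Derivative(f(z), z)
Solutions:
 f(z) = C1 + Integral(z/cos(z), z)


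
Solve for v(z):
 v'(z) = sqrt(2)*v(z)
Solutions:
 v(z) = C1*exp(sqrt(2)*z)


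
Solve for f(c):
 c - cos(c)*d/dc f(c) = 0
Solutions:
 f(c) = C1 + Integral(c/cos(c), c)


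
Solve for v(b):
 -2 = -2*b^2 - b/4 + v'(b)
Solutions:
 v(b) = C1 + 2*b^3/3 + b^2/8 - 2*b


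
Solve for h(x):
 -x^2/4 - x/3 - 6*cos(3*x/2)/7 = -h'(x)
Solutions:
 h(x) = C1 + x^3/12 + x^2/6 + 4*sin(3*x/2)/7


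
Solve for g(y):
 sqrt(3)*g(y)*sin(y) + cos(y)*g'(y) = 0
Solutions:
 g(y) = C1*cos(y)^(sqrt(3))


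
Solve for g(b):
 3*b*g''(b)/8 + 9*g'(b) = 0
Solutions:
 g(b) = C1 + C2/b^23


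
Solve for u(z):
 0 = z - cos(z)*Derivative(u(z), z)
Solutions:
 u(z) = C1 + Integral(z/cos(z), z)


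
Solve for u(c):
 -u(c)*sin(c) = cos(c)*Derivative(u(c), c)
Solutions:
 u(c) = C1*cos(c)


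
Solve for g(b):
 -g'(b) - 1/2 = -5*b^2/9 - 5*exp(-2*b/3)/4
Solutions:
 g(b) = C1 + 5*b^3/27 - b/2 - 15*exp(-2*b/3)/8


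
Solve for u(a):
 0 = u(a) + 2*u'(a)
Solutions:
 u(a) = C1*exp(-a/2)


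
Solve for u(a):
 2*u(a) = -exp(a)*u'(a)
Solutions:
 u(a) = C1*exp(2*exp(-a))


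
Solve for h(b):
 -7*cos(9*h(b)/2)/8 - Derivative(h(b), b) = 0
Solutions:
 7*b/8 - log(sin(9*h(b)/2) - 1)/9 + log(sin(9*h(b)/2) + 1)/9 = C1


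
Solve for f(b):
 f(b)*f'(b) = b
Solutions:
 f(b) = -sqrt(C1 + b^2)
 f(b) = sqrt(C1 + b^2)


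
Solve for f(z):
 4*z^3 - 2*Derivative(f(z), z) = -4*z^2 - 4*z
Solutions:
 f(z) = C1 + z^4/2 + 2*z^3/3 + z^2


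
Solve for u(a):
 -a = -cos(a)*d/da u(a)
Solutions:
 u(a) = C1 + Integral(a/cos(a), a)


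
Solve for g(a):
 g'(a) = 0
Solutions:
 g(a) = C1


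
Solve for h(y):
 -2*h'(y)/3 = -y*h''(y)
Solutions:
 h(y) = C1 + C2*y^(5/3)


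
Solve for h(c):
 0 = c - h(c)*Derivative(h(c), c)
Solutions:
 h(c) = -sqrt(C1 + c^2)
 h(c) = sqrt(C1 + c^2)


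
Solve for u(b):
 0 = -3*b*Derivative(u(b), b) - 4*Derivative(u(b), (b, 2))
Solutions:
 u(b) = C1 + C2*erf(sqrt(6)*b/4)


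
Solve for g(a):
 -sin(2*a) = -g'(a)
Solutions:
 g(a) = C1 - cos(2*a)/2


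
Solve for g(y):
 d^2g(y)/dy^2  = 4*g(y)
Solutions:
 g(y) = C1*exp(-2*y) + C2*exp(2*y)


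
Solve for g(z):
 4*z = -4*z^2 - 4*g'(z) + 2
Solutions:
 g(z) = C1 - z^3/3 - z^2/2 + z/2


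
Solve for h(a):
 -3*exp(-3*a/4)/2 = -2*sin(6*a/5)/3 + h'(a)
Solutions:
 h(a) = C1 - 5*cos(6*a/5)/9 + 2*exp(-3*a/4)


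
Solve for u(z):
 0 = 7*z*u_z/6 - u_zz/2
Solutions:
 u(z) = C1 + C2*erfi(sqrt(42)*z/6)


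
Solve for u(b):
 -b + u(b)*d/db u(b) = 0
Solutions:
 u(b) = -sqrt(C1 + b^2)
 u(b) = sqrt(C1 + b^2)


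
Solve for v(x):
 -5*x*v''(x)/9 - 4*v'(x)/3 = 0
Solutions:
 v(x) = C1 + C2/x^(7/5)


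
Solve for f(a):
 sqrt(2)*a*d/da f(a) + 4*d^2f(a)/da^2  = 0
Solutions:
 f(a) = C1 + C2*erf(2^(3/4)*a/4)


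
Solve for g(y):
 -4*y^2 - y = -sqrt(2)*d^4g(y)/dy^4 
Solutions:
 g(y) = C1 + C2*y + C3*y^2 + C4*y^3 + sqrt(2)*y^6/180 + sqrt(2)*y^5/240


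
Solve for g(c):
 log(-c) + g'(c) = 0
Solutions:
 g(c) = C1 - c*log(-c) + c


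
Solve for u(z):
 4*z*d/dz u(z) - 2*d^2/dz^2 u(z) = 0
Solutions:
 u(z) = C1 + C2*erfi(z)


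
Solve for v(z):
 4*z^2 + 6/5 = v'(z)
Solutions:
 v(z) = C1 + 4*z^3/3 + 6*z/5


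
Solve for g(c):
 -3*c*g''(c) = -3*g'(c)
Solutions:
 g(c) = C1 + C2*c^2


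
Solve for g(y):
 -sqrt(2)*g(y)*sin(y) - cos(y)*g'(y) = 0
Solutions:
 g(y) = C1*cos(y)^(sqrt(2))


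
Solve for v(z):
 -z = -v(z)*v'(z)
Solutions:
 v(z) = -sqrt(C1 + z^2)
 v(z) = sqrt(C1 + z^2)


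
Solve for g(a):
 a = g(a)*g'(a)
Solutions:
 g(a) = -sqrt(C1 + a^2)
 g(a) = sqrt(C1 + a^2)


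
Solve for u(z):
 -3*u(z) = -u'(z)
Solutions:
 u(z) = C1*exp(3*z)


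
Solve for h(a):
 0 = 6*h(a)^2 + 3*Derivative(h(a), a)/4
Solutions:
 h(a) = 1/(C1 + 8*a)


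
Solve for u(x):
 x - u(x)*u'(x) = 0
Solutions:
 u(x) = -sqrt(C1 + x^2)
 u(x) = sqrt(C1 + x^2)


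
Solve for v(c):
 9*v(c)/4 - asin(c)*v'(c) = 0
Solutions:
 v(c) = C1*exp(9*Integral(1/asin(c), c)/4)


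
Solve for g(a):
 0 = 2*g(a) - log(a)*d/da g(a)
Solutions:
 g(a) = C1*exp(2*li(a))


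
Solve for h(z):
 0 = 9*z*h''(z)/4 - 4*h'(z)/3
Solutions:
 h(z) = C1 + C2*z^(43/27)


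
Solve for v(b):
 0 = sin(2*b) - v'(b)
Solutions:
 v(b) = C1 - cos(2*b)/2


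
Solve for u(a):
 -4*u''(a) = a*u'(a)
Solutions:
 u(a) = C1 + C2*erf(sqrt(2)*a/4)


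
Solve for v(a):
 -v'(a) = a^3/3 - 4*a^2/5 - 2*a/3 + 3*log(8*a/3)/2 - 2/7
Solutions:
 v(a) = C1 - a^4/12 + 4*a^3/15 + a^2/3 - 3*a*log(a)/2 - 9*a*log(2)/2 + 3*a*log(3)/2 + 25*a/14


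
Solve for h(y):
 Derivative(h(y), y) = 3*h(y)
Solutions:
 h(y) = C1*exp(3*y)


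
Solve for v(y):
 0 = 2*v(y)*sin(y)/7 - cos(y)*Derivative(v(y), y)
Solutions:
 v(y) = C1/cos(y)^(2/7)


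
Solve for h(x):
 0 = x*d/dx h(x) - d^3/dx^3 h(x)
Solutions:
 h(x) = C1 + Integral(C2*airyai(x) + C3*airybi(x), x)


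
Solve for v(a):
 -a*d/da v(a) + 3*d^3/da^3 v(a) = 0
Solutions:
 v(a) = C1 + Integral(C2*airyai(3^(2/3)*a/3) + C3*airybi(3^(2/3)*a/3), a)


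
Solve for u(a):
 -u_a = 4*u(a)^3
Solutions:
 u(a) = -sqrt(2)*sqrt(-1/(C1 - 4*a))/2
 u(a) = sqrt(2)*sqrt(-1/(C1 - 4*a))/2


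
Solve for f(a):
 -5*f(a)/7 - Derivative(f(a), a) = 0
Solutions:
 f(a) = C1*exp(-5*a/7)


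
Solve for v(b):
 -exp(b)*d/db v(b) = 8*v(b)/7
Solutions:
 v(b) = C1*exp(8*exp(-b)/7)


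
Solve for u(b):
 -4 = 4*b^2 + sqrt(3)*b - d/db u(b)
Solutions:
 u(b) = C1 + 4*b^3/3 + sqrt(3)*b^2/2 + 4*b


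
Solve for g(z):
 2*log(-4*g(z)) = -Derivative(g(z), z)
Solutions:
 Integral(1/(log(-_y) + 2*log(2)), (_y, g(z)))/2 = C1 - z


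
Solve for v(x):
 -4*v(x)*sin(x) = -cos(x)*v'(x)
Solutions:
 v(x) = C1/cos(x)^4


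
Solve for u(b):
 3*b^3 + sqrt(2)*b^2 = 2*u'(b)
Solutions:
 u(b) = C1 + 3*b^4/8 + sqrt(2)*b^3/6


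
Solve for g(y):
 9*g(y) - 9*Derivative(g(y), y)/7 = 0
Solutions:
 g(y) = C1*exp(7*y)


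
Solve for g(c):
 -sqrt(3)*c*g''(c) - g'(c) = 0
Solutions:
 g(c) = C1 + C2*c^(1 - sqrt(3)/3)


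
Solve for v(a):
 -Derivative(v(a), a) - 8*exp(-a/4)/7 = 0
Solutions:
 v(a) = C1 + 32*exp(-a/4)/7


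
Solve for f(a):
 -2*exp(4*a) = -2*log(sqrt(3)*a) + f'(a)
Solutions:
 f(a) = C1 + 2*a*log(a) + a*(-2 + log(3)) - exp(4*a)/2


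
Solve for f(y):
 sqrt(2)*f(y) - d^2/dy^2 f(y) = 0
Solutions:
 f(y) = C1*exp(-2^(1/4)*y) + C2*exp(2^(1/4)*y)


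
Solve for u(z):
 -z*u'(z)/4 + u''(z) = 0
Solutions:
 u(z) = C1 + C2*erfi(sqrt(2)*z/4)


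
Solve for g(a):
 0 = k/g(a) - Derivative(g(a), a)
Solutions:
 g(a) = -sqrt(C1 + 2*a*k)
 g(a) = sqrt(C1 + 2*a*k)


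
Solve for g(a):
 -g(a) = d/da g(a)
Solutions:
 g(a) = C1*exp(-a)


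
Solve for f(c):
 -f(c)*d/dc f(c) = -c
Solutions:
 f(c) = -sqrt(C1 + c^2)
 f(c) = sqrt(C1 + c^2)


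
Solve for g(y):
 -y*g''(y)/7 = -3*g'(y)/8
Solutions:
 g(y) = C1 + C2*y^(29/8)


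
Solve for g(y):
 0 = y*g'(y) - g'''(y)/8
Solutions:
 g(y) = C1 + Integral(C2*airyai(2*y) + C3*airybi(2*y), y)


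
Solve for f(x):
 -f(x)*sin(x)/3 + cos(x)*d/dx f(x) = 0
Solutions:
 f(x) = C1/cos(x)^(1/3)


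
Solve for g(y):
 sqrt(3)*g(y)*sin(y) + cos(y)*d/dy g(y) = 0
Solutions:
 g(y) = C1*cos(y)^(sqrt(3))


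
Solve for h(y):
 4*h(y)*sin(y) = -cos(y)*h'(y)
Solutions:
 h(y) = C1*cos(y)^4


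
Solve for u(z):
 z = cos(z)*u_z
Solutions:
 u(z) = C1 + Integral(z/cos(z), z)


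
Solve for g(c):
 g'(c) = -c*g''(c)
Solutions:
 g(c) = C1 + C2*log(c)


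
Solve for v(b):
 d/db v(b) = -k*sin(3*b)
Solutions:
 v(b) = C1 + k*cos(3*b)/3


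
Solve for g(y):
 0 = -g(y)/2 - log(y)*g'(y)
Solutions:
 g(y) = C1*exp(-li(y)/2)


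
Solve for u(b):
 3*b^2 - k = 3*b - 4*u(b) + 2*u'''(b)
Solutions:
 u(b) = C3*exp(2^(1/3)*b) - 3*b^2/4 + 3*b/4 + k/4 + (C1*sin(2^(1/3)*sqrt(3)*b/2) + C2*cos(2^(1/3)*sqrt(3)*b/2))*exp(-2^(1/3)*b/2)


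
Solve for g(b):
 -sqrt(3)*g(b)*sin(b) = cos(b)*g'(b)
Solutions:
 g(b) = C1*cos(b)^(sqrt(3))


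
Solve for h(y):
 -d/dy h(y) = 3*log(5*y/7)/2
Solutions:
 h(y) = C1 - 3*y*log(y)/2 - 3*y*log(5)/2 + 3*y/2 + 3*y*log(7)/2


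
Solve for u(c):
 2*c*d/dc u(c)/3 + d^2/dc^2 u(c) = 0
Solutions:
 u(c) = C1 + C2*erf(sqrt(3)*c/3)


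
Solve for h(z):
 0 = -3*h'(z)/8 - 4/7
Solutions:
 h(z) = C1 - 32*z/21


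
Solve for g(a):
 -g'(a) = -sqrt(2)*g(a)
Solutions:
 g(a) = C1*exp(sqrt(2)*a)


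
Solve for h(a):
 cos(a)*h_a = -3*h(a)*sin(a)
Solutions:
 h(a) = C1*cos(a)^3


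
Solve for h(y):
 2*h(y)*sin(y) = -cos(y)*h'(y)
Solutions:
 h(y) = C1*cos(y)^2


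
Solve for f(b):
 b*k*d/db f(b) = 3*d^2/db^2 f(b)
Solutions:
 f(b) = Piecewise((-sqrt(6)*sqrt(pi)*C1*erf(sqrt(6)*b*sqrt(-k)/6)/(2*sqrt(-k)) - C2, (k > 0) | (k < 0)), (-C1*b - C2, True))


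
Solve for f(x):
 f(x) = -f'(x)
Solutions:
 f(x) = C1*exp(-x)


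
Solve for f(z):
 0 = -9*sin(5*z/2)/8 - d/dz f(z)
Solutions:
 f(z) = C1 + 9*cos(5*z/2)/20


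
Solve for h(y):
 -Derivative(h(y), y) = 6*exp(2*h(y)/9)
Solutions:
 h(y) = 9*log(-sqrt(-1/(C1 - 6*y))) - 9*log(2)/2 + 9*log(3)
 h(y) = 9*log(-1/(C1 - 6*y))/2 - 9*log(2)/2 + 9*log(3)


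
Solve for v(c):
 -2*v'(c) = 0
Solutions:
 v(c) = C1


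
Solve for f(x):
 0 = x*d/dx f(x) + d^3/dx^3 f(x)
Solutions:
 f(x) = C1 + Integral(C2*airyai(-x) + C3*airybi(-x), x)


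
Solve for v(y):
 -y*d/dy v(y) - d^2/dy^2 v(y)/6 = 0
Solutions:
 v(y) = C1 + C2*erf(sqrt(3)*y)


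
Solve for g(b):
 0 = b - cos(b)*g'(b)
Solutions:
 g(b) = C1 + Integral(b/cos(b), b)


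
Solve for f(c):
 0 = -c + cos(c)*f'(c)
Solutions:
 f(c) = C1 + Integral(c/cos(c), c)


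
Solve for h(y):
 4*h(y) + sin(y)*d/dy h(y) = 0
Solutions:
 h(y) = C1*(cos(y)^2 + 2*cos(y) + 1)/(cos(y)^2 - 2*cos(y) + 1)


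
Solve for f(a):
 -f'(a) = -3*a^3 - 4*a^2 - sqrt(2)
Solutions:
 f(a) = C1 + 3*a^4/4 + 4*a^3/3 + sqrt(2)*a


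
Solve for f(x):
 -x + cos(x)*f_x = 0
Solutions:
 f(x) = C1 + Integral(x/cos(x), x)


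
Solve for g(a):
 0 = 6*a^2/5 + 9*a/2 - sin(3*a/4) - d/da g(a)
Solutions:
 g(a) = C1 + 2*a^3/5 + 9*a^2/4 + 4*cos(3*a/4)/3


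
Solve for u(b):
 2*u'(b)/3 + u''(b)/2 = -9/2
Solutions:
 u(b) = C1 + C2*exp(-4*b/3) - 27*b/4


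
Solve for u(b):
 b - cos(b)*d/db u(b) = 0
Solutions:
 u(b) = C1 + Integral(b/cos(b), b)


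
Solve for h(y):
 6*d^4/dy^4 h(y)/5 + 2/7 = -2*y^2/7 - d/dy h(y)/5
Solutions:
 h(y) = C1 + C4*exp(-6^(2/3)*y/6) - 10*y^3/21 - 10*y/7 + (C2*sin(2^(2/3)*3^(1/6)*y/4) + C3*cos(2^(2/3)*3^(1/6)*y/4))*exp(6^(2/3)*y/12)


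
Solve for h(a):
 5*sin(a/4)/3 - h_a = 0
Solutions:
 h(a) = C1 - 20*cos(a/4)/3


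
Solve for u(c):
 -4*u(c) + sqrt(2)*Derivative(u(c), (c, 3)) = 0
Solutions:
 u(c) = C3*exp(sqrt(2)*c) + (C1*sin(sqrt(6)*c/2) + C2*cos(sqrt(6)*c/2))*exp(-sqrt(2)*c/2)


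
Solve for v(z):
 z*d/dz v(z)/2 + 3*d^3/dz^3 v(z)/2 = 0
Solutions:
 v(z) = C1 + Integral(C2*airyai(-3^(2/3)*z/3) + C3*airybi(-3^(2/3)*z/3), z)


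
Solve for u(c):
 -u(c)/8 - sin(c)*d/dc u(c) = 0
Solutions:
 u(c) = C1*(cos(c) + 1)^(1/16)/(cos(c) - 1)^(1/16)


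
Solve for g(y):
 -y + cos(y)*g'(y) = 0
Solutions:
 g(y) = C1 + Integral(y/cos(y), y)


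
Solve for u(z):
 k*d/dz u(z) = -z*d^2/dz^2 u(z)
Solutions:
 u(z) = C1 + z^(1 - re(k))*(C2*sin(log(z)*Abs(im(k))) + C3*cos(log(z)*im(k)))


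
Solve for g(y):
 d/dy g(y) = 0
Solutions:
 g(y) = C1


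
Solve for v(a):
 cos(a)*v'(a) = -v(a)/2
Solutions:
 v(a) = C1*(sin(a) - 1)^(1/4)/(sin(a) + 1)^(1/4)


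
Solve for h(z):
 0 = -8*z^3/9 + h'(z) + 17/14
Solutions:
 h(z) = C1 + 2*z^4/9 - 17*z/14


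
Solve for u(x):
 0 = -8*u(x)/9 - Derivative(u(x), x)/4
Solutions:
 u(x) = C1*exp(-32*x/9)


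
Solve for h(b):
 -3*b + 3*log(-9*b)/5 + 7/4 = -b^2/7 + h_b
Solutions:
 h(b) = C1 + b^3/21 - 3*b^2/2 + 3*b*log(-b)/5 + b*(23 + 24*log(3))/20


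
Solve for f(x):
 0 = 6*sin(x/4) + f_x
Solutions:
 f(x) = C1 + 24*cos(x/4)


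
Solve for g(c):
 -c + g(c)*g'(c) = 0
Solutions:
 g(c) = -sqrt(C1 + c^2)
 g(c) = sqrt(C1 + c^2)


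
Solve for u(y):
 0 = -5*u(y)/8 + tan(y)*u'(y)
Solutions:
 u(y) = C1*sin(y)^(5/8)


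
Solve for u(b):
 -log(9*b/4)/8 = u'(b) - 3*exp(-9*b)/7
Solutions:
 u(b) = C1 - b*log(b)/8 + b*(-2*log(3) + 1 + 2*log(2))/8 - exp(-9*b)/21


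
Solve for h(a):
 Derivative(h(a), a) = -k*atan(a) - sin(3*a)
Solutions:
 h(a) = C1 - k*(a*atan(a) - log(a^2 + 1)/2) + cos(3*a)/3


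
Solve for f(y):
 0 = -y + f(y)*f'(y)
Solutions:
 f(y) = -sqrt(C1 + y^2)
 f(y) = sqrt(C1 + y^2)


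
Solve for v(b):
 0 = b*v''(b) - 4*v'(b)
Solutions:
 v(b) = C1 + C2*b^5


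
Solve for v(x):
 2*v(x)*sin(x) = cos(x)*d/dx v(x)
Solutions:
 v(x) = C1/cos(x)^2


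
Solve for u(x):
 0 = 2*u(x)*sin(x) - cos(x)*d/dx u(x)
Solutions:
 u(x) = C1/cos(x)^2


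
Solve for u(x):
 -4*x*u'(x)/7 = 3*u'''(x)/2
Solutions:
 u(x) = C1 + Integral(C2*airyai(-2*21^(2/3)*x/21) + C3*airybi(-2*21^(2/3)*x/21), x)


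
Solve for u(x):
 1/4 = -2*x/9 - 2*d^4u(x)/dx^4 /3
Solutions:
 u(x) = C1 + C2*x + C3*x^2 + C4*x^3 - x^5/360 - x^4/64


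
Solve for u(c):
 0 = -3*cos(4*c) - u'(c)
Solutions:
 u(c) = C1 - 3*sin(4*c)/4


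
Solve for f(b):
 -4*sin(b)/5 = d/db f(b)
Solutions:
 f(b) = C1 + 4*cos(b)/5


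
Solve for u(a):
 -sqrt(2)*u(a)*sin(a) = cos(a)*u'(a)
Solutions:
 u(a) = C1*cos(a)^(sqrt(2))


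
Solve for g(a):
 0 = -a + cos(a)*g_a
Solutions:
 g(a) = C1 + Integral(a/cos(a), a)


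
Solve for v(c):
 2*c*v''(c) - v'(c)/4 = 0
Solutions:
 v(c) = C1 + C2*c^(9/8)


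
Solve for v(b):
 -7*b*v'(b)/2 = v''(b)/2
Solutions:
 v(b) = C1 + C2*erf(sqrt(14)*b/2)


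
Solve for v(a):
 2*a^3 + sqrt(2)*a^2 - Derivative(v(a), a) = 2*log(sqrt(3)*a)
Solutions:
 v(a) = C1 + a^4/2 + sqrt(2)*a^3/3 - 2*a*log(a) - a*log(3) + 2*a


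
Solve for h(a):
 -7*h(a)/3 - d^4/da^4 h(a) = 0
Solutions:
 h(a) = (C1*sin(sqrt(2)*3^(3/4)*7^(1/4)*a/6) + C2*cos(sqrt(2)*3^(3/4)*7^(1/4)*a/6))*exp(-sqrt(2)*3^(3/4)*7^(1/4)*a/6) + (C3*sin(sqrt(2)*3^(3/4)*7^(1/4)*a/6) + C4*cos(sqrt(2)*3^(3/4)*7^(1/4)*a/6))*exp(sqrt(2)*3^(3/4)*7^(1/4)*a/6)


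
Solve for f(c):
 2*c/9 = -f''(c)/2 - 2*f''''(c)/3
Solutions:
 f(c) = C1 + C2*c + C3*sin(sqrt(3)*c/2) + C4*cos(sqrt(3)*c/2) - 2*c^3/27


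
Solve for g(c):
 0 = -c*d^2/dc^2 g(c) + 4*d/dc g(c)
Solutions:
 g(c) = C1 + C2*c^5


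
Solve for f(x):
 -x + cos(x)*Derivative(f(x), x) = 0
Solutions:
 f(x) = C1 + Integral(x/cos(x), x)


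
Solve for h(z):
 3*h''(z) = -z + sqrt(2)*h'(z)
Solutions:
 h(z) = C1 + C2*exp(sqrt(2)*z/3) + sqrt(2)*z^2/4 + 3*z/2


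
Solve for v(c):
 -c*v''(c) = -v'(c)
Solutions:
 v(c) = C1 + C2*c^2


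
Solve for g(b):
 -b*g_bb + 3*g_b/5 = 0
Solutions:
 g(b) = C1 + C2*b^(8/5)


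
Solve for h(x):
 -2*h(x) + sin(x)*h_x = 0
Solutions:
 h(x) = C1*(cos(x) - 1)/(cos(x) + 1)


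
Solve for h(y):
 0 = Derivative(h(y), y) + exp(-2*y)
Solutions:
 h(y) = C1 + exp(-2*y)/2


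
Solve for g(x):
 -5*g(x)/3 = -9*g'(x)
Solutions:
 g(x) = C1*exp(5*x/27)


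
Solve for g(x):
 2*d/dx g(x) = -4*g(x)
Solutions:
 g(x) = C1*exp(-2*x)


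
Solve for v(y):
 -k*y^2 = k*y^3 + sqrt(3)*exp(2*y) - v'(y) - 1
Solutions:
 v(y) = C1 + k*y^4/4 + k*y^3/3 - y + sqrt(3)*exp(2*y)/2


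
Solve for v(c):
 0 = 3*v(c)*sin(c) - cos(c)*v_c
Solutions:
 v(c) = C1/cos(c)^3


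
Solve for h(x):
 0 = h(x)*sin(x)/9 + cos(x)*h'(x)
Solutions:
 h(x) = C1*cos(x)^(1/9)


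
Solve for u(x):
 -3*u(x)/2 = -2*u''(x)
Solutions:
 u(x) = C1*exp(-sqrt(3)*x/2) + C2*exp(sqrt(3)*x/2)


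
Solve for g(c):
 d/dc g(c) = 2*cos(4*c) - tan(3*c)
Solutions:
 g(c) = C1 + log(cos(3*c))/3 + sin(4*c)/2


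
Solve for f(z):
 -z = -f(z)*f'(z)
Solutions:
 f(z) = -sqrt(C1 + z^2)
 f(z) = sqrt(C1 + z^2)


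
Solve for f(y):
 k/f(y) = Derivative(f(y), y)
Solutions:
 f(y) = -sqrt(C1 + 2*k*y)
 f(y) = sqrt(C1 + 2*k*y)


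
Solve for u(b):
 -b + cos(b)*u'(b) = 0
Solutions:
 u(b) = C1 + Integral(b/cos(b), b)


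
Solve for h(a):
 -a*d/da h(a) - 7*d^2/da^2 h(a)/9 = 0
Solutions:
 h(a) = C1 + C2*erf(3*sqrt(14)*a/14)


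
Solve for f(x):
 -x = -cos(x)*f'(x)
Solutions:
 f(x) = C1 + Integral(x/cos(x), x)


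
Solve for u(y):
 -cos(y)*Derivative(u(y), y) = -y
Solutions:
 u(y) = C1 + Integral(y/cos(y), y)


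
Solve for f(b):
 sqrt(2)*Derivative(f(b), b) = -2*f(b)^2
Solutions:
 f(b) = 1/(C1 + sqrt(2)*b)


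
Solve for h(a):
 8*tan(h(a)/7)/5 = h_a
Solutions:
 h(a) = -7*asin(C1*exp(8*a/35)) + 7*pi
 h(a) = 7*asin(C1*exp(8*a/35))


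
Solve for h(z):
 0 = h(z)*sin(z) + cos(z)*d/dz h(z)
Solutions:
 h(z) = C1*cos(z)


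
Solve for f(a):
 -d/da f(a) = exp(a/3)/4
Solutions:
 f(a) = C1 - 3*exp(a/3)/4


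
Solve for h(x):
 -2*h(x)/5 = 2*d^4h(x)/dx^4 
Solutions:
 h(x) = (C1*sin(sqrt(2)*5^(3/4)*x/10) + C2*cos(sqrt(2)*5^(3/4)*x/10))*exp(-sqrt(2)*5^(3/4)*x/10) + (C3*sin(sqrt(2)*5^(3/4)*x/10) + C4*cos(sqrt(2)*5^(3/4)*x/10))*exp(sqrt(2)*5^(3/4)*x/10)


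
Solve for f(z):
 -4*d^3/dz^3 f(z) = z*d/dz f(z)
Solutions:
 f(z) = C1 + Integral(C2*airyai(-2^(1/3)*z/2) + C3*airybi(-2^(1/3)*z/2), z)


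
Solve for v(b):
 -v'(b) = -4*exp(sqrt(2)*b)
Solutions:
 v(b) = C1 + 2*sqrt(2)*exp(sqrt(2)*b)


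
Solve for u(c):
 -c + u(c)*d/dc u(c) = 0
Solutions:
 u(c) = -sqrt(C1 + c^2)
 u(c) = sqrt(C1 + c^2)


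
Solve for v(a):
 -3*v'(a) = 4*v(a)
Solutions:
 v(a) = C1*exp(-4*a/3)


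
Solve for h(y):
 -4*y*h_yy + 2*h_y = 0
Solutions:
 h(y) = C1 + C2*y^(3/2)
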